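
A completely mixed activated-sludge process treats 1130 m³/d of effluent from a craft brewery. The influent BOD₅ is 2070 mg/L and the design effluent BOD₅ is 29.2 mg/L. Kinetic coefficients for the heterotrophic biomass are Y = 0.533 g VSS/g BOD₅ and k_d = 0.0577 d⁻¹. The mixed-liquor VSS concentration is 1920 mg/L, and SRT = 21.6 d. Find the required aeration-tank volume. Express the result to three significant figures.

Steady-state biomass mass balance: V·X·(1 + k_d·θ_c) = Y·Q·(S₀ − S)·θ_c, so V = 0.533 × 1130 × (2070 − 29.2) × 21.6 / [1920 × (1 + 0.0577 × 21.6)] = 2.65×10^7 / 4313 = 6156 m³.

V ≈ 6160 m³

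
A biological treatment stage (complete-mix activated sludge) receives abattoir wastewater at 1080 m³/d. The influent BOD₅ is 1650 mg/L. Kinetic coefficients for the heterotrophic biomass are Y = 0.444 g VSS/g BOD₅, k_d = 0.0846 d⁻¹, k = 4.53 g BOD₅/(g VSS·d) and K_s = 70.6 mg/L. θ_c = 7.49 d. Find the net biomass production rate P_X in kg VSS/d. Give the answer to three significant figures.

P_X ≈ 482 kg VSS/d

From the Monod/SRT balance for a CMAS, S = K_s·(1+k_d θ_c)/[θ_c·(Y k − k_d) − 1] = 70.6 × (1 + 0.0846 × 7.49) / [7.49 × (0.444 × 4.53 − 0.0846) − 1] = 115.3 / 13.43 = 8.587 mg/L.
The observed yield is Y_obs = Y/(1 + k_d·θ_c) = 0.444 / (1 + 0.0846 × 7.49) = 0.444 / 1.634 = 0.2718 g VSS per g BOD₅ removed.
Substrate removed = Q·(S₀ − S) = 1080 m³/d × (1650 − 8.59) g/m³ = 1.77×10^6 g/d = 1773 kg/d.
Net biomass production P_X = Y_obs × Q·(S₀ − S) = 0.2718 × 1773 = 481.8 kg VSS/d.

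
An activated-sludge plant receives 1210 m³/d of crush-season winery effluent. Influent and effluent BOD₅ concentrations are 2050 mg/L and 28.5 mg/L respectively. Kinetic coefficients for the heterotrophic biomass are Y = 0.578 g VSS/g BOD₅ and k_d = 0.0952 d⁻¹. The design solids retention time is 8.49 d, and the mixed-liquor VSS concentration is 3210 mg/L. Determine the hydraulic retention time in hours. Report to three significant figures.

τ ≈ 41.0 h

From the SRT design equation V = Y Q (S₀−S) θ_c / [X (1 + k_d θ_c)] = 0.578 × 1210 × (2050 − 28.5) × 8.49 / [3210 × (1 + 0.0952 × 8.49)] = 1.2×10^7 / 5804 = 2068 m³.
Hydraulic retention time τ = V/Q = 2068 / 1210 = 1.709 d = 41.02 h.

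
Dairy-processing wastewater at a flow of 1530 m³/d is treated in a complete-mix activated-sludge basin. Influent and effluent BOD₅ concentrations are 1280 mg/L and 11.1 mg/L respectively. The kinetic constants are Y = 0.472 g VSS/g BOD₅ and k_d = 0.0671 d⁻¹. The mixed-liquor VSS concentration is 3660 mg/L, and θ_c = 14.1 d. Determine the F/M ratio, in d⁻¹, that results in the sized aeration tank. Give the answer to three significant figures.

F/M ≈ 0.295 d⁻¹

Steady-state biomass mass balance: V·X·(1 + k_d·θ_c) = Y·Q·(S₀ − S)·θ_c, so V = 0.472 × 1530 × (1280 − 11.1) × 14.1 / [3660 × (1 + 0.0671 × 14.1)] = 1.29×10^7 / 7123 = 1814 m³.
F/M = Q·S₀ / (V·X) = 1530 × 1280 / (1814 × 3660) = 0.2950 g BOD₅·(g VSS·d)⁻¹.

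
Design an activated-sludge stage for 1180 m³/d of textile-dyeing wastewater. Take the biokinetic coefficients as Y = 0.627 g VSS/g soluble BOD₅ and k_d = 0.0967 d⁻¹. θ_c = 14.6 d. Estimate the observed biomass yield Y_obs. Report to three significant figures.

Y_obs = Y / (1 + k_d θ_c) = 0.627 / (1 + 0.0967 × 14.6) = 0.627 / 2.412 = 0.2600.

Y_obs ≈ 0.260 g VSS/g soluble BOD₅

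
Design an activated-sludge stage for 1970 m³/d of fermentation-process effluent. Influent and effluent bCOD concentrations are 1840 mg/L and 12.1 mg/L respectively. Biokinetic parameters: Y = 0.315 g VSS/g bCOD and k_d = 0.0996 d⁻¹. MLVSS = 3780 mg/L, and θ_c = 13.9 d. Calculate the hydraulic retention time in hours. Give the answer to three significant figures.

Steady-state biomass mass balance: V·X·(1 + k_d·θ_c) = Y·Q·(S₀ − S)·θ_c, so V = 0.315 × 1970 × (1840 − 12.1) × 13.9 / [3780 × (1 + 0.0996 × 13.9)] = 1.58×10^7 / 9013 = 1749 m³.
τ = V/Q = 1749/1970 = 0.8880 d, or 21.31 h.

τ ≈ 21.3 h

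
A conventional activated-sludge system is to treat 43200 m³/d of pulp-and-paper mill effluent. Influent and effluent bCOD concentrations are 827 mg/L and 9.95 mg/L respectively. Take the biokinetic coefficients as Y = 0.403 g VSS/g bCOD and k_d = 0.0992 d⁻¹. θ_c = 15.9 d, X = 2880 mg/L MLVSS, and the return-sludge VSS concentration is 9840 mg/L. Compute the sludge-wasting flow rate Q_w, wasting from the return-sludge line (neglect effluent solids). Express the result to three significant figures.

Rearranging the biomass balance for a CMAS with decay, V = Y·Q·ΔS·θ_c / [X·(1+k_d θ_c)] = 0.403 × 43200 × (827 − 9.95) × 15.9 / [2880 × (1 + 0.0992 × 15.9)] = 2.26×10^8 / 7423 = 30471 m³.
Q_w = (V·X)/(θ_c X_r) = 30471 × 2880 / (15.9 × 9840) = 560.9 m³/d.

Q_w ≈ 561 m³/d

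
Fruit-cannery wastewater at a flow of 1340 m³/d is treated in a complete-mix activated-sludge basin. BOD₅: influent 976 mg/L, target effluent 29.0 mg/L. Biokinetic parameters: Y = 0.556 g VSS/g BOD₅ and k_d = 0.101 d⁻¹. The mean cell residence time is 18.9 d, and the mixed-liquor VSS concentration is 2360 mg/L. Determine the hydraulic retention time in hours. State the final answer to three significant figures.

τ ≈ 34.8 h

Rearranging the biomass balance for a CMAS with decay, V = Y·Q·ΔS·θ_c / [X·(1+k_d θ_c)] = 0.556 × 1340 × (976 − 29.0) × 18.9 / [2360 × (1 + 0.101 × 18.9)] = 1.33×10^7 / 6865 = 1942 m³.
τ = V/Q = 1942/1340 = 1.450 d, or 34.79 h.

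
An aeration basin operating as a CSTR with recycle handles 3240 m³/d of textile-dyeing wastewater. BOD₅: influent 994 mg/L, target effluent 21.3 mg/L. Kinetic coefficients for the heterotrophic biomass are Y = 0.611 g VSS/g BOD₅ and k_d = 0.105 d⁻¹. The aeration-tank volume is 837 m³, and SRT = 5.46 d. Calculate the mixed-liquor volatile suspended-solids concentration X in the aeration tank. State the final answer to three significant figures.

X ≈ 7980 mg/L

From V·X·(1 + k_d·θ_c) = Y·Q·(S₀ − S)·θ_c: X = 0.611 × 3240 × (994 − 21.3) × 5.46 / [837 × (1 + 0.105 × 5.46)] = 7984 mg/L.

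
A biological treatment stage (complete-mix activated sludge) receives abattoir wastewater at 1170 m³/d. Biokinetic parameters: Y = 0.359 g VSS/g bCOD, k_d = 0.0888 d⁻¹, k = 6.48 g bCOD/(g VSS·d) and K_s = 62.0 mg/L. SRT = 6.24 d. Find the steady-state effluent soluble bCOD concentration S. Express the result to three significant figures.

S ≈ 7.43 mg/L

Effluent substrate depends only on kinetics and SRT: S = K_s(1 + k_d θ_c) / [θ_c(Yk − k_d) − 1] = 62.0 × (1 + 0.0888 × 6.24) / [6.24 × (0.359 × 6.48 − 0.0888) − 1] = 96.35 / 12.96 = 7.434 mg/L.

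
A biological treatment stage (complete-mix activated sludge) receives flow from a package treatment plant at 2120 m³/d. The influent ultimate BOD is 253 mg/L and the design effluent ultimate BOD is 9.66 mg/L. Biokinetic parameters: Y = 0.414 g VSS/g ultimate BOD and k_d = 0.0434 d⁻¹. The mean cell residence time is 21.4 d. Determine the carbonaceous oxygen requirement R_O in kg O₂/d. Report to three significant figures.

Observed yield with endogenous decay: Y_obs = Y / (1 + k_d·θ_c) = 0.414 / (1 + 0.0434 × 21.4) = 0.414 / 1.929 = 0.2146 g VSS/g ultimate BOD.
Mass of ultimate BOD removed per day: Q(S₀ − S) = 2120 × 243.3 g/m³ = 515.9 kg/d.
Biomass synthesised: P_X = Y_obs × 515.9 = 110.7 kg VSS/d.
Carbonaceous O₂ demand = substrate oxidised − cell-mass equivalent = 515.9 − 1.42 × 110.7 = 358.6 kg O₂/d.

R_O ≈ 359 kg O₂/d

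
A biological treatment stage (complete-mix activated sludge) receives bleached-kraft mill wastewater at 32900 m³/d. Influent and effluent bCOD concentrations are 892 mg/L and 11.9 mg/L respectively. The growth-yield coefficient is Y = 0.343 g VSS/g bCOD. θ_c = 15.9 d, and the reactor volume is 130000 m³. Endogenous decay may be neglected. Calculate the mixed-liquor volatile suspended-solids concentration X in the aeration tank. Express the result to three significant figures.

X ≈ 1210 mg/L

X = Y·Q·ΔS·θ_c / V = 0.343 × 32900 × (892 − 11.9) × 15.9 / 130000 = 1215 mg/L.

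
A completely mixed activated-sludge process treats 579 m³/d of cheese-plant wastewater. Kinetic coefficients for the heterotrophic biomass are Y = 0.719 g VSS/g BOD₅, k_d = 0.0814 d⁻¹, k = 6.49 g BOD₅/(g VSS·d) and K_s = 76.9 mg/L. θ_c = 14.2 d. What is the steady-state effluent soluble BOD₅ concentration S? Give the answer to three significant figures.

S ≈ 2.59 mg/L

Effluent substrate depends only on kinetics and SRT: S = K_s(1 + k_d θ_c) / [θ_c(Yk − k_d) − 1] = 76.9 × (1 + 0.0814 × 14.2) / [14.2 × (0.719 × 6.49 − 0.0814) − 1] = 165.8 / 64.11 = 2.586 mg/L.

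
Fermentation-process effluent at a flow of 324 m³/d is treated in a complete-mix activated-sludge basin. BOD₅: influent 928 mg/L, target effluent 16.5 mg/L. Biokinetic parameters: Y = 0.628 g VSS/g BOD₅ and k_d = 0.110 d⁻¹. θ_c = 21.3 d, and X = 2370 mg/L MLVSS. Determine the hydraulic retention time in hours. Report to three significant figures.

τ ≈ 36.9 h

From the SRT design equation V = Y Q (S₀−S) θ_c / [X (1 + k_d θ_c)] = 0.628 × 324 × (928 − 16.5) × 21.3 / [2370 × (1 + 0.110 × 21.3)] = 3.95×10^6 / 7923 = 498.6 m³.
Hydraulic retention time τ = V/Q = 498.6 / 324 = 1.539 d = 36.93 h.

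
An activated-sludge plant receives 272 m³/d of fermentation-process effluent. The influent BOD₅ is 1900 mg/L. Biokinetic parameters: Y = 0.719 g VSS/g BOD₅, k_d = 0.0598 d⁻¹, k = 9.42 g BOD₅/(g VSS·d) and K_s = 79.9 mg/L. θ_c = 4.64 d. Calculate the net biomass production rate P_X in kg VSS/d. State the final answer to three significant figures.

P_X ≈ 290 kg VSS/d

For a completely mixed reactor with recycle the Lawrence–McCarty relation gives S = K_s·(1 + k_d·θ_c) / [θ_c·(Y·k − k_d) − 1] = 79.9 × (1 + 0.0598 × 4.64) / [4.64 × (0.719 × 9.42 − 0.0598) − 1] = 102.1 / 30.15 = 3.386 mg/L.
The observed yield is Y_obs = Y/(1 + k_d·θ_c) = 0.719 / (1 + 0.0598 × 4.64) = 0.719 / 1.277 = 0.5628 g VSS per g BOD₅ removed.
Q·(S₀ − S) = 272 × (1900 − 3.39) × 10⁻³ = 515.9 kg/d removed.
P_X = Y_obs · Q(S₀ − S) = 0.5628 × 515.9 = 290.4 kg VSS/d.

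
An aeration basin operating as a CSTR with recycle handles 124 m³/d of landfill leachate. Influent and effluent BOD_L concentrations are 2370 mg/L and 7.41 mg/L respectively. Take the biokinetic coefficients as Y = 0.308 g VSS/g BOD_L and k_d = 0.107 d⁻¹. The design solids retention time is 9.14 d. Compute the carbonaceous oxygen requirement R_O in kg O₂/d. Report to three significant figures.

R_O ≈ 228 kg O₂/d

Correct the yield for decay: Y_obs = Y/(1 + k_d θ_c) = 0.308 / (1 + 0.107 × 9.14) = 0.308 / 1.978 = 0.1557.
Q·(S₀ − S) = 124 × (2370 − 7.41) × 10⁻³ = 293.0 kg/d removed.
Biomass synthesised: P_X = Y_obs × 293.0 = 45.62 kg VSS/d.
R_O = Q·(S₀ − S) − 1.42·P_X = 293.0 − 1.42 × 45.62 = 228.2 kg O₂/d.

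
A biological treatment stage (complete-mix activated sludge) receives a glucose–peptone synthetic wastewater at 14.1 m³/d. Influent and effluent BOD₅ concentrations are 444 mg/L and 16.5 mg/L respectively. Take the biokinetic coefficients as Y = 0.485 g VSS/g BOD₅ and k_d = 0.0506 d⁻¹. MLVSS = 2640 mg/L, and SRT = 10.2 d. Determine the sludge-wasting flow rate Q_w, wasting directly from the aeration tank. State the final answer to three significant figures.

Q_w ≈ 0.730 m³/d

Steady-state biomass mass balance: V·X·(1 + k_d·θ_c) = Y·Q·(S₀ − S)·θ_c, so V = 0.485 × 14.1 × (444 − 16.5) × 10.2 / [2640 × (1 + 0.0506 × 10.2)] = 2.98×10^4 / 4003 = 7.450 m³.
Wasting from the aeration tank: Q_w = V / θ_c = 7.450 / 10.2 = 0.7304 m³/d.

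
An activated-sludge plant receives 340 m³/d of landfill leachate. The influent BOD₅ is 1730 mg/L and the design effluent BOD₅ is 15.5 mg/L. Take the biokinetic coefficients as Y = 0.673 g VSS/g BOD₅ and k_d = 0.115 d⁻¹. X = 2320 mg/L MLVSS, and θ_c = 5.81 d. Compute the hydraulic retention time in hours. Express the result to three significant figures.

τ ≈ 41.6 h

Steady-state biomass mass balance: V·X·(1 + k_d·θ_c) = Y·Q·(S₀ − S)·θ_c, so V = 0.673 × 340 × (1730 − 15.5) × 5.81 / [2320 × (1 + 0.115 × 5.81)] = 2.28×10^6 / 3870 = 589.0 m³.
Hydraulic retention time τ = V/Q = 589.0 / 340 = 1.732 d = 41.57 h.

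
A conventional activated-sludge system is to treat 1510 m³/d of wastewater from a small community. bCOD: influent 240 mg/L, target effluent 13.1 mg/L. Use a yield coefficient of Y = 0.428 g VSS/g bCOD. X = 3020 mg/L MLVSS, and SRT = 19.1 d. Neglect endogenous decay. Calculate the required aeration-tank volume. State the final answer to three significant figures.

V·X = Y·Q·ΔS·θ_c gives V = 0.428 × 1510 × (240 − 13.1) × 19.1 / 3020 = 927.4 m³.

V ≈ 927 m³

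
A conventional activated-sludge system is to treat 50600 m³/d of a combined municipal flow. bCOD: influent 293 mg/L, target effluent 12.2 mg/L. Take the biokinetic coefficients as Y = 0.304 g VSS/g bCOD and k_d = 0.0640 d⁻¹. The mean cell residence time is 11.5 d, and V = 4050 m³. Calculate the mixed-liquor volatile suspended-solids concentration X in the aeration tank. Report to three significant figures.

X ≈ 7070 mg/L

From V·X·(1 + k_d·θ_c) = Y·Q·(S₀ − S)·θ_c: X = 0.304 × 50600 × (293 − 12.2) × 11.5 / [4050 × (1 + 0.0640 × 11.5)] = 7065 mg/L.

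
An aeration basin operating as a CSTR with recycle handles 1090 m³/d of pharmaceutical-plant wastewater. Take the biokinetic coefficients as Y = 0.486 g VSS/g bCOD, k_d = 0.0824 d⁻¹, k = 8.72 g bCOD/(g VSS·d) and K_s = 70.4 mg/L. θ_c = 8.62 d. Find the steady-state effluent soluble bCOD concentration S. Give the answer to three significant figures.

From the Monod/SRT balance for a CMAS, S = K_s·(1+k_d θ_c)/[θ_c·(Y k − k_d) − 1] = 70.4 × (1 + 0.0824 × 8.62) / [8.62 × (0.486 × 8.72 − 0.0824) − 1] = 120.4 / 34.82 = 3.458 mg/L.

S ≈ 3.46 mg/L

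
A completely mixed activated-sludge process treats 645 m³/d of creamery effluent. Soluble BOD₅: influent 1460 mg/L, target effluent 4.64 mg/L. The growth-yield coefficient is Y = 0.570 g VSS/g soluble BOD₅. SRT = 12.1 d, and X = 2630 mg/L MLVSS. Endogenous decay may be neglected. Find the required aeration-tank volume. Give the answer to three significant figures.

V ≈ 2460 m³

With k_d = 0 the design equation reduces to V = Y Q (S₀−S) θ_c / X = 0.570 × 645 × (1460 − 4.64) × 12.1 / 2630 = 2462 m³.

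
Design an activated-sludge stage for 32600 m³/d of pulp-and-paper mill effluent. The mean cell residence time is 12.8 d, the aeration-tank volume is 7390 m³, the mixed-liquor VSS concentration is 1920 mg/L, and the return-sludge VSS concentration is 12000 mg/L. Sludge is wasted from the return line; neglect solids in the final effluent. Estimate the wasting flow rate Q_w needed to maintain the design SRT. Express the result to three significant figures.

Q_w ≈ 92.4 m³/d

Wasting from the return line (neglecting effluent solids): Q_w = V·X / (θ_c·X_r) = 7390 × 1920 / (12.8 × 12000) = 92.38 m³/d.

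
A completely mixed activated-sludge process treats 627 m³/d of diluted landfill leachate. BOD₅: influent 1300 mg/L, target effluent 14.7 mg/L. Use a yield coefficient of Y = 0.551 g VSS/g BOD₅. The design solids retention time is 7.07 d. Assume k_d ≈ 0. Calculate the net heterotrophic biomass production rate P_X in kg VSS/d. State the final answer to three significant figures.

Since k_d ≈ 0, Y_obs = Y = 0.551 g VSS/g BOD₅.
Mass of BOD₅ removed per day: Q(S₀ − S) = 627 × 1285 g/m³ = 805.9 kg/d.
So the net sludge growth is P_X = 0.5510 × 805.9 = 444.0 kg VSS/d.

P_X ≈ 444 kg VSS/d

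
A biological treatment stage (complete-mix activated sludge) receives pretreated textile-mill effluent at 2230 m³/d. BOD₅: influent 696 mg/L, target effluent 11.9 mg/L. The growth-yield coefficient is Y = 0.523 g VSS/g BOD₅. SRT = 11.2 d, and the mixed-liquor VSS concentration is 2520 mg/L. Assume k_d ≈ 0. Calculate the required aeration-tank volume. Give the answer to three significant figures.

Biomass mass balance (decay neglected): V·X = Y·Q·(S₀ − S)·θ_c, so V = 0.523 × 2230 × (696 − 11.9) × 11.2 / 2520 = 3546 m³.

V ≈ 3550 m³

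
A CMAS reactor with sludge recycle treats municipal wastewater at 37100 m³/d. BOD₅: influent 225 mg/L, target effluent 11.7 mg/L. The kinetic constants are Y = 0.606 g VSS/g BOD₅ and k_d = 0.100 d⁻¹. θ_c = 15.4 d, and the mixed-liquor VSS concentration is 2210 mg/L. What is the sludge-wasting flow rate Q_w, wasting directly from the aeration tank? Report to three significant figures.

Rearranging the biomass balance for a CMAS with decay, V = Y·Q·ΔS·θ_c / [X·(1+k_d θ_c)] = 0.606 × 37100 × (225 − 11.7) × 15.4 / [2210 × (1 + 0.100 × 15.4)] = 7.39×10^7 / 5613 = 13156 m³.
For wasting at MLVSS concentration, Q_w = V/θ_c = 13156/15.4 = 854.3 m³/d.

Q_w ≈ 854 m³/d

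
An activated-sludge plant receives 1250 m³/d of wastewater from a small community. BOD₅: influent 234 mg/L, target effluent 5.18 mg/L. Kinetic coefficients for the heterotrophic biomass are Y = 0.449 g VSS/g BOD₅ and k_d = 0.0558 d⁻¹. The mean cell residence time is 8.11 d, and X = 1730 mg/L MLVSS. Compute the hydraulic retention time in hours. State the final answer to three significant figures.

From the SRT design equation V = Y Q (S₀−S) θ_c / [X (1 + k_d θ_c)] = 0.449 × 1250 × (234 − 5.18) × 8.11 / [1730 × (1 + 0.0558 × 8.11)] = 1.04×10^6 / 2513 = 414.5 m³.
τ = V/Q = 414.5/1250 = 0.3316 d, or 7.958 h.

τ ≈ 7.96 h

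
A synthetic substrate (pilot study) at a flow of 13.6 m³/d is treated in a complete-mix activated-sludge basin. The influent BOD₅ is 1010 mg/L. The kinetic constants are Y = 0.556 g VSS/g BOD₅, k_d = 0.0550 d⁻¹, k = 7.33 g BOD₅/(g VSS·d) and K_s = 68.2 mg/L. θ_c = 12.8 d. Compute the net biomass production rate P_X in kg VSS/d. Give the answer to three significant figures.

For a completely mixed reactor with recycle the Lawrence–McCarty relation gives S = K_s·(1 + k_d·θ_c) / [θ_c·(Y·k − k_d) − 1] = 68.2 × (1 + 0.0550 × 12.8) / [12.8 × (0.556 × 7.33 − 0.0550) − 1] = 116.2 / 50.46 = 2.303 mg/L.
Y_obs = Y / (1 + k_d θ_c) = 0.556 / (1 + 0.0550 × 12.8) = 0.556 / 1.704 = 0.3263.
Substrate removed = Q·(S₀ − S) = 13.6 m³/d × (1010 − 2.30) g/m³ = 1.37×10^4 g/d = 13.70 kg/d.
Biomass produced: P_X = Y_obs·Q·ΔS = 0.3263 × 13.70 ≈ 4.472 kg VSS/d.

P_X ≈ 4.47 kg VSS/d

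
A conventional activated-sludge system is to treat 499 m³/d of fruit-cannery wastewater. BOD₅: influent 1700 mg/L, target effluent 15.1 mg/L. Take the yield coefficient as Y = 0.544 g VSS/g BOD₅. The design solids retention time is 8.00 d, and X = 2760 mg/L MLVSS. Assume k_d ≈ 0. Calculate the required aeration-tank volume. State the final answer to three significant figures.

Biomass mass balance (decay neglected): V·X = Y·Q·(S₀ − S)·θ_c, so V = 0.544 × 499 × (1700 − 15.1) × 8.00 / 2760 = 1326 m³.

V ≈ 1330 m³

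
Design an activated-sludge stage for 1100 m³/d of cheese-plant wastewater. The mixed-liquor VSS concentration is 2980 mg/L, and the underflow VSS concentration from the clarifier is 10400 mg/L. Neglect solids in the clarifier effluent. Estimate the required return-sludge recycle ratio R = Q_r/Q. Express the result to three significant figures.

Mass balance around the secondary clarifier (neglecting effluent solids): R = X / (X_r − X) = 2980 / (10400 − 2980) = 0.4016.

R ≈ 0.402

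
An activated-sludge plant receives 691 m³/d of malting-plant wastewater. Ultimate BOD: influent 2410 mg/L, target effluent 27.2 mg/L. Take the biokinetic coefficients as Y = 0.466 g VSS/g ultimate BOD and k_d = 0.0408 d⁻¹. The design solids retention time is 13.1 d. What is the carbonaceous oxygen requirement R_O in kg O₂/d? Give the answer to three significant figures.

R_O ≈ 936 kg O₂/d

Observed yield with endogenous decay: Y_obs = Y / (1 + k_d·θ_c) = 0.466 / (1 + 0.0408 × 13.1) = 0.466 / 1.534 = 0.3037 g VSS/g ultimate BOD.
Substrate removed = Q·(S₀ − S) = 691 m³/d × (2410 − 27.2) g/m³ = 1.65×10^6 g/d = 1647 kg/d.
Net sludge production P_X = 0.3037 × 1647 = 500.0 kg VSS/d.
Carbonaceous O₂ demand = substrate oxidised − cell-mass equivalent = 1647 − 1.42 × 500.0 = 936.5 kg O₂/d.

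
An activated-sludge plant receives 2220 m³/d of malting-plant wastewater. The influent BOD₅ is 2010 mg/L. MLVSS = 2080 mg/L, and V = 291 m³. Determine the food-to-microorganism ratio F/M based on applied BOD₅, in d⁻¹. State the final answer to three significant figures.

Food-to-microorganism ratio F/M = Q S₀ / (V X) = 2220 × 2010 / (291.0 × 2080) = 7.372 d⁻¹.

F/M ≈ 7.37 d⁻¹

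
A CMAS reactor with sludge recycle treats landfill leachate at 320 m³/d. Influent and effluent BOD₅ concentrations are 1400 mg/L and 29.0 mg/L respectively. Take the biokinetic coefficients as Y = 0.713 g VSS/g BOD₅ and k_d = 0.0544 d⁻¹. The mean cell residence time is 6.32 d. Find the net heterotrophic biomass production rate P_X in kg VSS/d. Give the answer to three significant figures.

P_X ≈ 233 kg VSS/d

Y_obs = Y / (1 + k_d θ_c) = 0.713 / (1 + 0.0544 × 6.32) = 0.713 / 1.344 = 0.5306.
ΔS = 1400 − 29.0 = 1371 mg/L, so the substrate removal rate is 320 × 1371/1000 = 438.7 kg BOD₅/d.
So the net sludge growth is P_X = 0.5306 × 438.7 = 232.8 kg VSS/d.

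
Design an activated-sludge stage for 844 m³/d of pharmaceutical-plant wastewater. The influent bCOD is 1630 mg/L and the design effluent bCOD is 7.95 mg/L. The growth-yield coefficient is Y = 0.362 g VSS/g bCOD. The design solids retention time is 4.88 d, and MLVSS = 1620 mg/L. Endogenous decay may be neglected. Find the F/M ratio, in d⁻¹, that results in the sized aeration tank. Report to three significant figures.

F/M ≈ 0.569 d⁻¹

V·X = Y·Q·ΔS·θ_c gives V = 0.362 × 844 × (1630 − 7.95) × 4.88 / 1620 = 1493 m³.
Food-to-microorganism ratio F/M = Q S₀ / (V X) = 844 × 1630 / (1493 × 1620) = 0.5688 d⁻¹.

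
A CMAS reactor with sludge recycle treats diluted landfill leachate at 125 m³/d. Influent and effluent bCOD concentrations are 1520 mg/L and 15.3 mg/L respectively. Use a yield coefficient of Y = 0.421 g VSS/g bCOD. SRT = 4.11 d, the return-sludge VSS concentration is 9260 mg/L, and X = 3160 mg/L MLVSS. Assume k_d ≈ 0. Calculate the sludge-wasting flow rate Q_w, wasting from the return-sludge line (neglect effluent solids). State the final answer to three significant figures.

Q_w ≈ 8.55 m³/d

With k_d = 0 the design equation reduces to V = Y Q (S₀−S) θ_c / X = 0.421 × 125 × (1520 − 15.3) × 4.11 / 3160 = 103.0 m³.
Q_w = (V·X)/(θ_c X_r) = 103.0 × 3160 / (4.11 × 9260) = 8.551 m³/d.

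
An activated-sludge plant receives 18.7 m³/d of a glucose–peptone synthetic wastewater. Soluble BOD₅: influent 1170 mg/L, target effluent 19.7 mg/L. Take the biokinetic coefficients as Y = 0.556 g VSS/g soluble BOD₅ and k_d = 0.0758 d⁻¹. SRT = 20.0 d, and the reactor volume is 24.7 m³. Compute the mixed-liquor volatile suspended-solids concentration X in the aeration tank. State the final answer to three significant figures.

Solving the biomass balance for X: X = Y Q (S₀−S) θ_c / [V (1+k_d θ_c)] = 0.556 × 18.7 × (1170 − 19.7) × 20.0 / [24.7 × (1 + 0.0758 × 20.0)] = 3849 mg/L.

X ≈ 3850 mg/L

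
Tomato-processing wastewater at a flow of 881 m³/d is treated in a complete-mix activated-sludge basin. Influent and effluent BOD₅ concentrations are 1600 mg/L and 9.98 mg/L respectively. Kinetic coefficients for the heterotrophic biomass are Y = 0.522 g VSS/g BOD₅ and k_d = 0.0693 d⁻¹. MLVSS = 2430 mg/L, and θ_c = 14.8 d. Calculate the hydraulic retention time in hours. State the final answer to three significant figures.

τ ≈ 59.9 h

Steady-state biomass mass balance: V·X·(1 + k_d·θ_c) = Y·Q·(S₀ − S)·θ_c, so V = 0.522 × 881 × (1600 − 9.98) × 14.8 / [2430 × (1 + 0.0693 × 14.8)] = 1.08×10^7 / 4922 = 2199 m³.
Hydraulic retention time τ = V/Q = 2199 / 881 = 2.496 d = 59.89 h.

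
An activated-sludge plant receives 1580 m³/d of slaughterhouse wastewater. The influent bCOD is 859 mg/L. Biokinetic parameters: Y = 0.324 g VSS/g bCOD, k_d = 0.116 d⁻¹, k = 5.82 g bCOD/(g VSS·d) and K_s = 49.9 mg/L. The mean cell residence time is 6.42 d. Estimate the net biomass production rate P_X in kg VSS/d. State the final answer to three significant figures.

P_X ≈ 250 kg VSS/d

Effluent substrate depends only on kinetics and SRT: S = K_s(1 + k_d θ_c) / [θ_c(Yk − k_d) − 1] = 49.9 × (1 + 0.116 × 6.42) / [6.42 × (0.324 × 5.82 − 0.116) − 1] = 87.06 / 10.36 = 8.403 mg/L.
Observed yield with endogenous decay: Y_obs = Y / (1 + k_d·θ_c) = 0.324 / (1 + 0.116 × 6.42) = 0.324 / 1.745 = 0.1857 g VSS/g bCOD.
ΔS = 859 − 8.40 = 850.6 mg/L, so the substrate removal rate is 1580 × 850.6/1000 = 1344 kg bCOD/d.
P_X = Y_obs · Q(S₀ − S) = 0.1857 × 1344 = 249.6 kg VSS/d.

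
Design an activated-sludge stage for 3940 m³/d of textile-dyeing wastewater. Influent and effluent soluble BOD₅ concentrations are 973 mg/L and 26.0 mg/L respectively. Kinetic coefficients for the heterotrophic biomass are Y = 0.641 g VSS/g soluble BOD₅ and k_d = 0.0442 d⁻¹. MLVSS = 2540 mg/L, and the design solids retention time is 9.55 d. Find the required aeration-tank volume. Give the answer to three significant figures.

V ≈ 6320 m³

Rearranging the biomass balance for a CMAS with decay, V = Y·Q·ΔS·θ_c / [X·(1+k_d θ_c)] = 0.641 × 3940 × (973 − 26.0) × 9.55 / [2540 × (1 + 0.0442 × 9.55)] = 2.28×10^7 / 3612 = 6323 m³.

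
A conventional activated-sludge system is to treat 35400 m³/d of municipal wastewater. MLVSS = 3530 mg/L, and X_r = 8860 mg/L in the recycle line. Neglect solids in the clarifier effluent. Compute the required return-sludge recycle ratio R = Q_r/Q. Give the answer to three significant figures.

R = Q_r/Q = X/(X_r − X) = 3530 / (8860 − 3530) = 0.6623.

R ≈ 0.662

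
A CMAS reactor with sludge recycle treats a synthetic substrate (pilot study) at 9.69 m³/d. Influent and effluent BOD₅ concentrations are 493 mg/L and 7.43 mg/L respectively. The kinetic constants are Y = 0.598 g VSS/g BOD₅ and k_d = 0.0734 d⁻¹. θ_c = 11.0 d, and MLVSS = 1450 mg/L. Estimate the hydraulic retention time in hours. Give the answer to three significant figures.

τ ≈ 29.3 h

Rearranging the biomass balance for a CMAS with decay, V = Y·Q·ΔS·θ_c / [X·(1+k_d θ_c)] = 0.598 × 9.69 × (493 − 7.43) × 11.0 / [1450 × (1 + 0.0734 × 11.0)] = 3.1×10^4 / 2621 = 11.81 m³.
Hydraulic retention time τ = V/Q = 11.81 / 9.69 = 1.219 d = 29.25 h.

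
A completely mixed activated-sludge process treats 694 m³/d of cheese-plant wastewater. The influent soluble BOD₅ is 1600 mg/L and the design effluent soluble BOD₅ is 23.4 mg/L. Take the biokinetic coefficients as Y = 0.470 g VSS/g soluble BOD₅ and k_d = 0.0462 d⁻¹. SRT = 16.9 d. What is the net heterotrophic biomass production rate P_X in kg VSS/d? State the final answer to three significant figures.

Correct the yield for decay: Y_obs = Y/(1 + k_d θ_c) = 0.470 / (1 + 0.0462 × 16.9) = 0.470 / 1.781 = 0.2639.
ΔS = 1600 − 23.4 = 1577 mg/L, so the substrate removal rate is 694 × 1577/1000 = 1094 kg soluble BOD₅/d.
Biomass produced: P_X = Y_obs·Q·ΔS = 0.2639 × 1094 ≈ 288.8 kg VSS/d.

P_X ≈ 289 kg VSS/d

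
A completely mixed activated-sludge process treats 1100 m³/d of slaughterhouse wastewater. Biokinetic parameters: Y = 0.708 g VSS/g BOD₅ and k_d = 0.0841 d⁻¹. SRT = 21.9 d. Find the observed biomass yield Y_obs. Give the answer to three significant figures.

Correct the yield for decay: Y_obs = Y/(1 + k_d θ_c) = 0.708 / (1 + 0.0841 × 21.9) = 0.708 / 2.842 = 0.2491.

Y_obs ≈ 0.249 g VSS/g BOD₅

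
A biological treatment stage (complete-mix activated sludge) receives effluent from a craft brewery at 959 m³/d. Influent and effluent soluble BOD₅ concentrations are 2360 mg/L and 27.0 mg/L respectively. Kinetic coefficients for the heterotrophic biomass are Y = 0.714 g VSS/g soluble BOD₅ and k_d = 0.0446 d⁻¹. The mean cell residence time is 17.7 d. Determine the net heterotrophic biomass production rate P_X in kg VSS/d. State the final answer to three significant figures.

Y_obs = Y / (1 + k_d θ_c) = 0.714 / (1 + 0.0446 × 17.7) = 0.714 / 1.789 = 0.3990.
Q·(S₀ − S) = 959 × (2360 − 27.0) × 10⁻³ = 2237 kg/d removed.
Net biomass production P_X = Y_obs × Q·(S₀ − S) = 0.3990 × 2237 = 892.7 kg VSS/d.

P_X ≈ 893 kg VSS/d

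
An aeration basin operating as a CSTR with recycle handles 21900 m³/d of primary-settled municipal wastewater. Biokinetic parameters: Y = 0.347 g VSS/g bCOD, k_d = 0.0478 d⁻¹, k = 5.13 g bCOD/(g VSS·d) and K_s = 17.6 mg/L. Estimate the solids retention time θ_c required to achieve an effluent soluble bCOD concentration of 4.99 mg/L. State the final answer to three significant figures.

At the target effluent, Y k S/(K_s+S) = 0.347×5.13×4.99/22.59 = 0.3932 d⁻¹.
1/θ_c = 0.3932 − 0.0478 = 0.3454 d⁻¹, so θ_c = 2.895 d.

θ_c ≈ 2.90 d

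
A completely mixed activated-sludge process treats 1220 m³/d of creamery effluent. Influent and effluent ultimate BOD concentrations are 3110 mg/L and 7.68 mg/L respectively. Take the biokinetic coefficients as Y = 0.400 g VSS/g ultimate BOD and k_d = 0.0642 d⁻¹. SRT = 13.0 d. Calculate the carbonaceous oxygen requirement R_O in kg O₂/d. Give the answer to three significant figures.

R_O ≈ 2610 kg O₂/d

The observed yield is Y_obs = Y/(1 + k_d·θ_c) = 0.400 / (1 + 0.0642 × 13.0) = 0.400 / 1.835 = 0.2180 g VSS per g ultimate BOD removed.
Q·(S₀ − S) = 1220 × (3110 − 7.68) × 10⁻³ = 3785 kg/d removed.
Net sludge production P_X = 0.2180 × 3785 = 825.2 kg VSS/d.
R_O = Q·ΔS − 1.42 P_X = 3785 − 1172 = 2613 kg O₂/d.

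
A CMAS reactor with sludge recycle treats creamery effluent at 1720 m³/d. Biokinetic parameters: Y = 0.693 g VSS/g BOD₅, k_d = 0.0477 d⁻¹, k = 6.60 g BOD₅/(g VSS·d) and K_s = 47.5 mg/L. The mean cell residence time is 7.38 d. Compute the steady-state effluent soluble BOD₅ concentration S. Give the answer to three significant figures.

S ≈ 1.98 mg/L

Effluent substrate depends only on kinetics and SRT: S = K_s(1 + k_d θ_c) / [θ_c(Yk − k_d) − 1] = 47.5 × (1 + 0.0477 × 7.38) / [7.38 × (0.693 × 6.60 − 0.0477) − 1] = 64.22 / 32.40 = 1.982 mg/L.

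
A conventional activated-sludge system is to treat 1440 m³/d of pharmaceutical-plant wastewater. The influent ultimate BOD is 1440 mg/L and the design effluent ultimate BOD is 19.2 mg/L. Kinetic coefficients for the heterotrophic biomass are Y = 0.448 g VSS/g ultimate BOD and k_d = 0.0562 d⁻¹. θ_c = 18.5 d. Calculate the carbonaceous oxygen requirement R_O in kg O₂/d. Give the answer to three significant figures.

Correct the yield for decay: Y_obs = Y/(1 + k_d θ_c) = 0.448 / (1 + 0.0562 × 18.5) = 0.448 / 2.040 = 0.2196.
Substrate removed = Q·(S₀ − S) = 1440 m³/d × (1440 − 19.2) g/m³ = 2.05×10^6 g/d = 2046 kg/d.
Net sludge production P_X = 0.2196 × 2046 = 449.4 kg VSS/d.
R_O = Q·(S₀ − S) − 1.42·P_X = 2046 − 1.42 × 449.4 = 1408 kg O₂/d.

R_O ≈ 1410 kg O₂/d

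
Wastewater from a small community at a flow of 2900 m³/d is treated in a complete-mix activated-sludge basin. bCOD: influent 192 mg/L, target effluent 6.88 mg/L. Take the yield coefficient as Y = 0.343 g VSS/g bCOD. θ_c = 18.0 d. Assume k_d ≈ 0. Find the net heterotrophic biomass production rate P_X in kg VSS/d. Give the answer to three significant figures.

P_X ≈ 184 kg VSS/d

Since k_d ≈ 0, Y_obs = Y = 0.343 g VSS/g bCOD.
Q·(S₀ − S) = 2900 × (192 − 6.88) × 10⁻³ = 536.8 kg/d removed.
Biomass produced: P_X = Y_obs·Q·ΔS = 0.3430 × 536.8 ≈ 184.1 kg VSS/d.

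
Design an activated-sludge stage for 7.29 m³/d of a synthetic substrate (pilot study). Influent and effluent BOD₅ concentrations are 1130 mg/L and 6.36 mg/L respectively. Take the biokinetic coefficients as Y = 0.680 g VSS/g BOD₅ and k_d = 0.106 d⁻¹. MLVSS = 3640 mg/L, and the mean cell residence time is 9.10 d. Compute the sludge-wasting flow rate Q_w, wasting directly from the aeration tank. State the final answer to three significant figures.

Q_w ≈ 0.779 m³/d

Rearranging the biomass balance for a CMAS with decay, V = Y·Q·ΔS·θ_c / [X·(1+k_d θ_c)] = 0.680 × 7.29 × (1130 − 6.36) × 9.10 / [3640 × (1 + 0.106 × 9.10)] = 5.07×10^4 / 7151 = 7.088 m³.
Wasting from the aeration tank: Q_w = V / θ_c = 7.088 / 9.10 = 0.7789 m³/d.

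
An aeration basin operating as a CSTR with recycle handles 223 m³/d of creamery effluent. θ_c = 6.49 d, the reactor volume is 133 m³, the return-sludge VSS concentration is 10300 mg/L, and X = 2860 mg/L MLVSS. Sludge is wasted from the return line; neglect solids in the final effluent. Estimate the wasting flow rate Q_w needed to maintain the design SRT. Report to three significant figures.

Q_w ≈ 5.69 m³/d

Wasting from the return line (neglecting effluent solids): Q_w = V·X / (θ_c·X_r) = 133.0 × 2860 / (6.49 × 10300) = 5.690 m³/d.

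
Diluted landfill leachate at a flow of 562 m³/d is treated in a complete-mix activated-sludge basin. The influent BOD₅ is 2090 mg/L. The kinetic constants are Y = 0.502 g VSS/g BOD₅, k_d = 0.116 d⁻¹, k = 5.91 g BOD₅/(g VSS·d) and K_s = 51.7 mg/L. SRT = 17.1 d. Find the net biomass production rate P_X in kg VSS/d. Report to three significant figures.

P_X ≈ 197 kg VSS/d

From the Monod/SRT balance for a CMAS, S = K_s·(1+k_d θ_c)/[θ_c·(Y k − k_d) − 1] = 51.7 × (1 + 0.116 × 17.1) / [17.1 × (0.502 × 5.91 − 0.116) − 1] = 154.3 / 47.75 = 3.230 mg/L.
The observed yield is Y_obs = Y/(1 + k_d·θ_c) = 0.502 / (1 + 0.116 × 17.1) = 0.502 / 2.984 = 0.1683 g VSS per g BOD₅ removed.
Substrate removed = Q·(S₀ − S) = 562 m³/d × (2090 − 3.23) g/m³ = 1.17×10^6 g/d = 1173 kg/d.
Biomass produced: P_X = Y_obs·Q·ΔS = 0.1683 × 1173 ≈ 197.3 kg VSS/d.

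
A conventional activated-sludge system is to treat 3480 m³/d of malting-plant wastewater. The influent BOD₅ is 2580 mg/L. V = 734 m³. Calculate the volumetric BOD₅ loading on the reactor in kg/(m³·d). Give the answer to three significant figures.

Applied BOD₅ load per unit volume = Q·S₀/V = (3480 × 2580/1000)/734.0 = 12.23 kg BOD₅·m⁻³·d⁻¹.

L_v ≈ 12.2 kg BOD₅/(m³·d)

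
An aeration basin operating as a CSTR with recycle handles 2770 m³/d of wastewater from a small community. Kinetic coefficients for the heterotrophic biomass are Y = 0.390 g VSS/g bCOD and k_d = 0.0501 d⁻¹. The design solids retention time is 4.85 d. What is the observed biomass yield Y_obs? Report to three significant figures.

Y_obs ≈ 0.314 g VSS/g bCOD

Y_obs = Y / (1 + k_d θ_c) = 0.390 / (1 + 0.0501 × 4.85) = 0.390 / 1.243 = 0.3138.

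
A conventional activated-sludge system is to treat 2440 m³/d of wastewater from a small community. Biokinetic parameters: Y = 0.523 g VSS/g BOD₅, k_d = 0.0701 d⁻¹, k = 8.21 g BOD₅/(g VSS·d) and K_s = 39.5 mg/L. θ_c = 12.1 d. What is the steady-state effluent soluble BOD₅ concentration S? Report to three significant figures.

S ≈ 1.46 mg/L

For a completely mixed reactor with recycle the Lawrence–McCarty relation gives S = K_s·(1 + k_d·θ_c) / [θ_c·(Y·k − k_d) − 1] = 39.5 × (1 + 0.0701 × 12.1) / [12.1 × (0.523 × 8.21 − 0.0701) − 1] = 73.00 / 50.11 = 1.457 mg/L.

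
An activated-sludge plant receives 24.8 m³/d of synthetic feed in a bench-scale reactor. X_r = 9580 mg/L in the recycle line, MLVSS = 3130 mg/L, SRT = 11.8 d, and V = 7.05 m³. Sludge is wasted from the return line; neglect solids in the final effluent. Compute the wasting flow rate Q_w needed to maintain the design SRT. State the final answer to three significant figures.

θ_c = V·X/(Q_w·X_r) when wasting from the recycle, so Q_w = V·X/(θ_c·X_r) = 7.050 × 3130 / (11.8 × 9580) = 0.1952 m³/d.

Q_w ≈ 0.195 m³/d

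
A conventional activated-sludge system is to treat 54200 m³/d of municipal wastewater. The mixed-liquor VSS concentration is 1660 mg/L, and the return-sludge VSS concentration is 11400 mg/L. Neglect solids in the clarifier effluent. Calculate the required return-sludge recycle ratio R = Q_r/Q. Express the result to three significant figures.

R ≈ 0.170

Mass balance around the secondary clarifier (neglecting effluent solids): R = X / (X_r − X) = 1660 / (11400 − 1660) = 0.1704.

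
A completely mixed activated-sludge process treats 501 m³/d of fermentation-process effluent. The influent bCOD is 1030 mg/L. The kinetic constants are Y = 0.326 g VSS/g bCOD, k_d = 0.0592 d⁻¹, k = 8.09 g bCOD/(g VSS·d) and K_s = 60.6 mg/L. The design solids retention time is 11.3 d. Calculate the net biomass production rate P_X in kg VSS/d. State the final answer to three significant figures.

P_X ≈ 100 kg VSS/d

From the Monod/SRT balance for a CMAS, S = K_s·(1+k_d θ_c)/[θ_c·(Y k − k_d) − 1] = 60.6 × (1 + 0.0592 × 11.3) / [11.3 × (0.326 × 8.09 − 0.0592) − 1] = 101.1 / 28.13 = 3.595 mg/L.
Correct the yield for decay: Y_obs = Y/(1 + k_d θ_c) = 0.326 / (1 + 0.0592 × 11.3) = 0.326 / 1.669 = 0.1953.
Q·(S₀ − S) = 501 × (1030 − 3.60) × 10⁻³ = 514.2 kg/d removed.
So the net sludge growth is P_X = 0.1953 × 514.2 = 100.4 kg VSS/d.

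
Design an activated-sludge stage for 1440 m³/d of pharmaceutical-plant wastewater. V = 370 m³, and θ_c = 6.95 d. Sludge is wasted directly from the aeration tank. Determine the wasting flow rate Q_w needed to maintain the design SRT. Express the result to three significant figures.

With mixed-liquor wasting, θ_c = V/Q_w, so Q_w = V/θ_c = 370.0/6.95 = 53.24 m³/d.

Q_w ≈ 53.2 m³/d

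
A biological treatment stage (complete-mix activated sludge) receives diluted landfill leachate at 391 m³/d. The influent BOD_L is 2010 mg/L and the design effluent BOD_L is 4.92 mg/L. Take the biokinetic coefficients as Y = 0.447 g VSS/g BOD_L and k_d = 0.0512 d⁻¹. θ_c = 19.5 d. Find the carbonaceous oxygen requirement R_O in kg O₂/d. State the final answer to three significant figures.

R_O ≈ 535 kg O₂/d

Correct the yield for decay: Y_obs = Y/(1 + k_d θ_c) = 0.447 / (1 + 0.0512 × 19.5) = 0.447 / 1.998 = 0.2237.
Mass of BOD_L removed per day: Q(S₀ − S) = 391 × 2005 g/m³ = 784.0 kg/d.
Net sludge production P_X = 0.2237 × 784.0 = 175.4 kg VSS/d.
R_O = Q·ΔS − 1.42 P_X = 784.0 − 249.0 = 535.0 kg O₂/d.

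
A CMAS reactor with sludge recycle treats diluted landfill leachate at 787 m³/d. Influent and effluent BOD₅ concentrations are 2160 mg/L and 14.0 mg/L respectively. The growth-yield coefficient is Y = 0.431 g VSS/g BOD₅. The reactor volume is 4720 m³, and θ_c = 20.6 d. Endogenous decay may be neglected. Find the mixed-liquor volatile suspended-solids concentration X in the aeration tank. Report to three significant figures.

X = Y·Q·ΔS·θ_c / V = 0.431 × 787 × (2160 − 14.0) × 20.6 / 4720 = 3177 mg/L.

X ≈ 3180 mg/L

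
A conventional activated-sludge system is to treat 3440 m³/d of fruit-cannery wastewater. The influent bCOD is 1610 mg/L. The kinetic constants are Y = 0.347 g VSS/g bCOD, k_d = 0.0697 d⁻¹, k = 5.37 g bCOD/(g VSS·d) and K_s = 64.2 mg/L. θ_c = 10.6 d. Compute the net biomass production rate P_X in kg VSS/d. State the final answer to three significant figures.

Effluent substrate depends only on kinetics and SRT: S = K_s(1 + k_d θ_c) / [θ_c(Yk − k_d) − 1] = 64.2 × (1 + 0.0697 × 10.6) / [10.6 × (0.347 × 5.37 − 0.0697) − 1] = 111.6 / 18.01 = 6.197 mg/L.
Correct the yield for decay: Y_obs = Y/(1 + k_d θ_c) = 0.347 / (1 + 0.0697 × 10.6) = 0.347 / 1.739 = 0.1996.
ΔS = 1610 − 6.20 = 1604 mg/L, so the substrate removal rate is 3440 × 1604/1000 = 5517 kg bCOD/d.
So the net sludge growth is P_X = 0.1996 × 5517 = 1101 kg VSS/d.

P_X ≈ 1100 kg VSS/d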